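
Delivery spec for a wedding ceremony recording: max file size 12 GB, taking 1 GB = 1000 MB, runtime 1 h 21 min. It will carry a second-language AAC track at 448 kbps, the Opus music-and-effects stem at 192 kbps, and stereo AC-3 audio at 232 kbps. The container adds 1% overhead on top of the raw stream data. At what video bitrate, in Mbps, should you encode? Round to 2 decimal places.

18.69 Mbps

Budget: 12 GB = 96000.0 Mb.
Stream payload after overhead: 96000.0 / 1.01 = 95049.5 Mb.
1 h 21 min = 81 min = 4860 s
Total bitrate budget: 95049.5 Mb / 4860 s = 19.558 Mbps.
Audio total: 448 + 192 + 232 = 872 kbps = 0.872 Mbps.
Video: 19.558 − 0.872 = 18.686 Mbps.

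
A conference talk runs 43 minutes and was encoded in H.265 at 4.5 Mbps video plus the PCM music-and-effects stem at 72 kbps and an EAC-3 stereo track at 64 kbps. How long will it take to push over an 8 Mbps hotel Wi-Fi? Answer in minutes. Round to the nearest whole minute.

43 min = 2580 s
Audio total: 72 + 64 = 136 kbps = 0.136 Mbps.
Total bitrate: 4.636 Mbps.
File: 4.636 Mbps × 2580 s = 11960.9 Mb.
At 8 Mbps: 11960.9 / 8 = 1495.1 s ≈ 24.9 minutes.

25 minutes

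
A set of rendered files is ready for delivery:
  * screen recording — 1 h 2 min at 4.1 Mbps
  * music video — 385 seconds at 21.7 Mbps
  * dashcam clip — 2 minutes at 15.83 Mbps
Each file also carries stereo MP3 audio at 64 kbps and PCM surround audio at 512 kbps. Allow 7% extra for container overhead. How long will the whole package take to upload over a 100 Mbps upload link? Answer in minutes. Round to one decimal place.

Audio total: 64 + 512 = 576 kbps = 0.576 Mbps.
screen recording: 4.676 Mbps × 3720 s × 1.07 = 18612.4 Mb
music video: 22.276 Mbps × 385 s × 1.07 = 9176.6 Mb
dashcam clip: 16.406 Mbps × 120 s × 1.07 = 2106.5 Mb
Total: 29895.5 Mb = 3736.9 MB.
At 100 Mbps: 29895.5 / 100 = 299 s ≈ 4.98 minutes.

5.0 minutes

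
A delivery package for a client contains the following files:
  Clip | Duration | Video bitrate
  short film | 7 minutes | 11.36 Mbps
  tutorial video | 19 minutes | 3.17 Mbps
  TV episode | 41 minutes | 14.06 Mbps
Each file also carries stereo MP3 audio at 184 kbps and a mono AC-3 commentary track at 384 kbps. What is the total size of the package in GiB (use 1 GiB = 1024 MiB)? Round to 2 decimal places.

Audio total: 184 + 384 = 568 kbps = 0.568 Mbps.
short film: 11.928 Mbps × 420 s = 5009.8 Mb
tutorial video: 3.738 Mbps × 1140 s = 4261.3 Mb
TV episode: 14.628 Mbps × 2460 s = 35984.9 Mb
Total: 45256.0 Mb = 5657.0 MB.
= 5.268 GiB.

5.27 GiB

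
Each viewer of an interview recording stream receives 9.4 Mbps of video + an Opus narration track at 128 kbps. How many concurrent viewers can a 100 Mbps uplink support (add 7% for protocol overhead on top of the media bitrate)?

Audio: 128 kbps = 0.128 Mbps.
Per-viewer media rate: 9.528 Mbps.
On the wire with 7% overhead: 10.195 Mbps.
100 Mbps = 100.0 Mbps; 100.0 / 10.195 = 9.81 → 9 viewers.

9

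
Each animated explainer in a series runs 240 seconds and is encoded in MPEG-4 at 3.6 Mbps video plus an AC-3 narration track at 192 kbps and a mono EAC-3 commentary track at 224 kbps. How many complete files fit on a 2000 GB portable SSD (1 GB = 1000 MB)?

16600

Audio total: 192 + 224 = 416 kbps = 0.416 Mbps.
Total bitrate: 4.016 Mbps.
Per item: 4.016 Mbps × 240 s = 963.8 Mb = 120.5 MB.
Capacity: 2000 GB = 16,000,000 Mb; 16600.27 items → 16600 complete.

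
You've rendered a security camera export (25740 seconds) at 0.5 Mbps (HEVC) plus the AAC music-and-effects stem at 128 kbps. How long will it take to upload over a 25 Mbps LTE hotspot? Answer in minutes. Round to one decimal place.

Audio: 128 kbps = 0.128 Mbps.
Total bitrate: 0.628 Mbps.
File: 0.628 Mbps × 25740 s = 16164.7 Mb.
At 25 Mbps: 16164.7 / 25 = 646.6 s ≈ 10.8 minutes.

10.8 minutes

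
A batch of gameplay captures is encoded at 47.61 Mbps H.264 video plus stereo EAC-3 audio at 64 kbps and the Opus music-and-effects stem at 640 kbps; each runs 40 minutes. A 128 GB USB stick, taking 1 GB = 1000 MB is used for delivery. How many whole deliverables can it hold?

8

40 min = 2400 s
Audio total: 64 + 640 = 704 kbps = 0.704 Mbps.
Total bitrate: 48.314 Mbps.
Per item: 48.314 Mbps × 2400 s = 115,954 Mb = 14,494 MB.
Capacity: 128 GB = 1,024,000 Mb; 8.83 items → 8 complete.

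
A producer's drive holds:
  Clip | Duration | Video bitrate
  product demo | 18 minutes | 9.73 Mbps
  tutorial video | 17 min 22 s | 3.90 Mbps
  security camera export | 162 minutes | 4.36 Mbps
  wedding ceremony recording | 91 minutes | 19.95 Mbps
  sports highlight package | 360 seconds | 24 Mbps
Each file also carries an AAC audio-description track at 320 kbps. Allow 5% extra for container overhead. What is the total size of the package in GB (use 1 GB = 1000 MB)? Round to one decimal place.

Audio: 320 kbps = 0.320 Mbps.
product demo: 10.050 Mbps × 1080 s × 1.05 = 11396.7 Mb
tutorial video: 4.220 Mbps × 1042 s × 1.05 = 4617.1 Mb
security camera export: 4.680 Mbps × 9720 s × 1.05 = 47764.1 Mb
wedding ceremony recording: 20.270 Mbps × 5460 s × 1.05 = 116207.9 Mb
sports highlight package: 24.320 Mbps × 360 s × 1.05 = 9193.0 Mb
Total: 189178.8 Mb = 23647.3 MB.
= 23.65 GB.

23.6 GB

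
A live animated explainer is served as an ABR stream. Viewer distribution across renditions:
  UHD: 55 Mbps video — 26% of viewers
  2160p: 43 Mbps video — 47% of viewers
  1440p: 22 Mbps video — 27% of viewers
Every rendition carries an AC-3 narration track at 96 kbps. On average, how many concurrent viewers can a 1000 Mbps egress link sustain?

Audio: 96 kbps = 0.096 Mbps.
Average per-viewer bitrate: 0.26×55.096 + 0.47×43.096 + 0.27×22.096 = 40.546 Mbps.
1000 Mbps = 1,000 Mbps; 1,000 / 40.546 = 24.66 → 24.

24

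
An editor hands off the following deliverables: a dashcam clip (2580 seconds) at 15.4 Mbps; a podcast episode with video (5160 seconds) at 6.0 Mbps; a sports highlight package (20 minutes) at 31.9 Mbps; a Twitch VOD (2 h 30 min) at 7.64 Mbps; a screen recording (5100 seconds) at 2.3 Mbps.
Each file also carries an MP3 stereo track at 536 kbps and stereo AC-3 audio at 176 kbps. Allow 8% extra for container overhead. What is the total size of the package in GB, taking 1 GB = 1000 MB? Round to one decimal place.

Audio total: 536 + 176 = 712 kbps = 0.712 Mbps.
dashcam clip: 16.112 Mbps × 2580 s × 1.08 = 44894.5 Mb
podcast episode with video: 6.712 Mbps × 5160 s × 1.08 = 37404.6 Mb
sports highlight package: 32.612 Mbps × 1200 s × 1.08 = 42265.2 Mb
Twitch VOD: 8.352 Mbps × 9000 s × 1.08 = 81181.4 Mb
screen recording: 3.012 Mbps × 5100 s × 1.08 = 16590.1 Mb
Total: 222335.8 Mb = 27792.0 MB.
= 27.79 GB.

27.8 GB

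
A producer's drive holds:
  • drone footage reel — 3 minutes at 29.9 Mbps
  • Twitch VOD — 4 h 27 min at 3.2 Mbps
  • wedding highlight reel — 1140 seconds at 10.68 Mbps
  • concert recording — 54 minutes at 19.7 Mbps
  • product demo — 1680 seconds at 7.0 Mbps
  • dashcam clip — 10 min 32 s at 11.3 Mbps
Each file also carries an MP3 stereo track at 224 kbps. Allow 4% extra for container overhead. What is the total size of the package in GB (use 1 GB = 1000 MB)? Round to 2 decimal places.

20.37 GB

Audio: 224 kbps = 0.224 Mbps.
drone footage reel: 30.124 Mbps × 180 s × 1.04 = 5639.2 Mb
Twitch VOD: 3.424 Mbps × 16020 s × 1.04 = 57046.6 Mb
wedding highlight reel: 10.904 Mbps × 1140 s × 1.04 = 12927.8 Mb
concert recording: 19.924 Mbps × 3240 s × 1.04 = 67135.9 Mb
product demo: 7.224 Mbps × 1680 s × 1.04 = 12621.8 Mb
dashcam clip: 11.524 Mbps × 632 s × 1.04 = 7574.5 Mb
Total: 162945.8 Mb = 20368.2 MB.
= 20.37 GB.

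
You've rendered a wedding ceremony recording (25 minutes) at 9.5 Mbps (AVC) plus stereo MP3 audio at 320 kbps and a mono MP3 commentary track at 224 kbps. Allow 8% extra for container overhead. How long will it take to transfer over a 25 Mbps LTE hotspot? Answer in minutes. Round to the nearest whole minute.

11 minutes

25 min = 1500 s
Audio total: 320 + 224 = 544 kbps = 0.544 Mbps.
Total bitrate: 10.044 Mbps.
File: 10.044 Mbps × 1500 s = 15066.0 Mb.
With 8% container overhead: ×1.08. → 16271.3 Mb.
At 25 Mbps: 16271.3 / 25 = 650.9 s ≈ 10.8 minutes.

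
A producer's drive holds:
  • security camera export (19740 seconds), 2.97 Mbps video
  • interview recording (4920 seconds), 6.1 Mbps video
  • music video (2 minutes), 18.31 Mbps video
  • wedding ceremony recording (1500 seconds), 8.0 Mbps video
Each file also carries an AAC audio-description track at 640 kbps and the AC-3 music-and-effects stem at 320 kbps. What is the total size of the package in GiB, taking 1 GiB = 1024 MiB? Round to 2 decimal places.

14.91 GiB

Audio total: 640 + 320 = 960 kbps = 0.960 Mbps.
security camera export: 3.930 Mbps × 19740 s = 77578.2 Mb
interview recording: 7.060 Mbps × 4920 s = 34735.2 Mb
music video: 19.270 Mbps × 120 s = 2312.4 Mb
wedding ceremony recording: 8.960 Mbps × 1500 s = 13440.0 Mb
Total: 128065.8 Mb = 16008.2 MB.
= 14.91 GiB.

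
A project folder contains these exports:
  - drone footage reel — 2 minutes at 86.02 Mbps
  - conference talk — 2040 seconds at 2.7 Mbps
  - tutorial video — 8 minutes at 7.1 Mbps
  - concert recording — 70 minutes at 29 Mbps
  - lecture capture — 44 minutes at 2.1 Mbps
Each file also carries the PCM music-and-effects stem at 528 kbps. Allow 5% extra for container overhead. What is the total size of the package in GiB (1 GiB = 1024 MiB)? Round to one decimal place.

18.5 GiB

Audio: 528 kbps = 0.528 Mbps.
drone footage reel: 86.548 Mbps × 120 s × 1.05 = 10905.0 Mb
conference talk: 3.228 Mbps × 2040 s × 1.05 = 6914.4 Mb
tutorial video: 7.628 Mbps × 480 s × 1.05 = 3844.5 Mb
concert recording: 29.528 Mbps × 4200 s × 1.05 = 130218.5 Mb
lecture capture: 2.628 Mbps × 2640 s × 1.05 = 7284.8 Mb
Total: 159167.2 Mb = 19895.9 MB.
= 18.53 GiB.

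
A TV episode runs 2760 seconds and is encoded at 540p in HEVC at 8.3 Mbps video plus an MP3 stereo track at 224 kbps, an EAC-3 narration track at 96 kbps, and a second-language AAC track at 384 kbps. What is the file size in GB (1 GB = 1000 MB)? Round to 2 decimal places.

3.11 GB

Audio total: 224 + 96 + 384 = 704 kbps = 0.704 Mbps.
Total bitrate: 8.3 + 0.704 = 9.004 Mbps.
Stream data: 9.004 Mbps × 2760 s = 24851.0 Mb.
24,851 Mb ÷ 8 = 3,106 MB → 3.106 GB.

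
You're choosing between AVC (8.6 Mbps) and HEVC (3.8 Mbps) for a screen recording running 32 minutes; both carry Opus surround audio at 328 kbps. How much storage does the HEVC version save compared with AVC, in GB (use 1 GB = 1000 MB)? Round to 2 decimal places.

32 min = 1920 s
Audio: 328 kbps = 0.328 Mbps.
AVC: 8.928 Mbps × 1920 s = 17141.8 Mb = 2.143 GB.
HEVC: 4.128 Mbps × 1920 s = 7925.8 Mb = 0.991 GB.
Saving: 2.143 − 0.991 = 1.152 GB.

1.15 GB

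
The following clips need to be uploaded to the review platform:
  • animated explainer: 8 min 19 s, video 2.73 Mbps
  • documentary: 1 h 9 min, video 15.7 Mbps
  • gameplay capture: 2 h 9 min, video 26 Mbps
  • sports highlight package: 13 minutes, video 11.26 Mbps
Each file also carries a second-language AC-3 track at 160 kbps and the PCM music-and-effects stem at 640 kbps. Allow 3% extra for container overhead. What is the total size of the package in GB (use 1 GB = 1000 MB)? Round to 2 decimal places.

36.94 GB

Audio total: 160 + 640 = 800 kbps = 0.800 Mbps.
animated explainer: 3.530 Mbps × 499 s × 1.03 = 1814.3 Mb
documentary: 16.500 Mbps × 4140 s × 1.03 = 70359.3 Mb
gameplay capture: 26.800 Mbps × 7740 s × 1.03 = 213655.0 Mb
sports highlight package: 12.060 Mbps × 780 s × 1.03 = 9689.0 Mb
Total: 295517.6 Mb = 36939.7 MB.
= 36.94 GB.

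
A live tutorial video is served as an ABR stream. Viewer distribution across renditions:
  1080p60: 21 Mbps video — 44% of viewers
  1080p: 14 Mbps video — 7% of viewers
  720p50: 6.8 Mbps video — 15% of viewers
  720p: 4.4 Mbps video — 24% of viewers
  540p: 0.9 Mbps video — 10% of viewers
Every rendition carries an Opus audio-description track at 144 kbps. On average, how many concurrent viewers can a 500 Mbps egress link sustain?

Audio: 144 kbps = 0.144 Mbps.
Average per-viewer bitrate: 0.44×21.144 + 0.07×14.144 + 0.15×6.944 + 0.24×4.544 + 0.10×1.044 = 12.530 Mbps.
500 Mbps = 500.0 Mbps; 500.0 / 12.530 = 39.90 → 39.

39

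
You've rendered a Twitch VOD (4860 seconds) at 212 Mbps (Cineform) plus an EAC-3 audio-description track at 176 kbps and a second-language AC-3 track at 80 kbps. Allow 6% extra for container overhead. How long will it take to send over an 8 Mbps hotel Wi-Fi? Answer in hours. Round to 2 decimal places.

37.97 hours

Audio total: 176 + 80 = 256 kbps = 0.256 Mbps.
Total bitrate: 212.256 Mbps.
File: 212.256 Mbps × 4860 s = 1031564.2 Mb.
With 6% container overhead: ×1.06. → 1093458.0 Mb.
At 8 Mbps: 1093458.0 / 8 = 136682.3 s ≈ 38 hours.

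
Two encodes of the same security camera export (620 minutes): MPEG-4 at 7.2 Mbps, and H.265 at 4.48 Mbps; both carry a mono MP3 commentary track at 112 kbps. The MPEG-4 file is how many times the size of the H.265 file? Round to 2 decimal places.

620 min = 37200 s
Audio: 112 kbps = 0.112 Mbps.
MPEG-4: 7.312 Mbps × 37200 s = 272006.4 Mb = 34.001 GB.
H.265: 4.592 Mbps × 37200 s = 170822.4 Mb = 21.353 GB.
Ratio: 34.001 / 21.353 = 1.592.

1.59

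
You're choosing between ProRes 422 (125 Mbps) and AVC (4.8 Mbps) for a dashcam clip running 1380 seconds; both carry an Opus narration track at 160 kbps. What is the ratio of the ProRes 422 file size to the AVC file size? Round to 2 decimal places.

25.23

Audio: 160 kbps = 0.160 Mbps.
ProRes 422: 125.160 Mbps × 1380 s = 172720.8 Mb = 20.107 GiB.
AVC: 4.960 Mbps × 1380 s = 6844.8 Mb = 0.797 GiB.
Ratio: 20.107 / 0.797 = 25.234.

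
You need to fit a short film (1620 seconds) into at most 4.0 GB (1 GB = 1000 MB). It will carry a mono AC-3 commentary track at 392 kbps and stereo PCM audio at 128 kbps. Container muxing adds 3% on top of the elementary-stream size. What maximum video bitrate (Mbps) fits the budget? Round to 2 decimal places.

18.66 Mbps

Budget: 4.0 GB = 32000.0 Mb.
Stream payload after overhead: 32000.0 / 1.03 = 31068.0 Mb.
Total bitrate budget: 31068.0 Mb / 1620 s = 19.178 Mbps.
Audio total: 392 + 128 = 520 kbps = 0.520 Mbps.
Video: 19.178 − 0.520 = 18.658 Mbps.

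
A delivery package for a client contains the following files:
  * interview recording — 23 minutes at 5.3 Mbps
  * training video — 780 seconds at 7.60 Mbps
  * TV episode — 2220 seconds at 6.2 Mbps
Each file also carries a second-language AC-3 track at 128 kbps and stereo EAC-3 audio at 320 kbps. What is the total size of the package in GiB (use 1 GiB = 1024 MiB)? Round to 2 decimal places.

Audio total: 128 + 320 = 448 kbps = 0.448 Mbps.
interview recording: 5.748 Mbps × 1380 s = 7932.2 Mb
training video: 8.048 Mbps × 780 s = 6277.4 Mb
TV episode: 6.648 Mbps × 2220 s = 14758.6 Mb
Total: 28968.2 Mb = 3621.0 MB.
= 3.372 GiB.

3.37 GiB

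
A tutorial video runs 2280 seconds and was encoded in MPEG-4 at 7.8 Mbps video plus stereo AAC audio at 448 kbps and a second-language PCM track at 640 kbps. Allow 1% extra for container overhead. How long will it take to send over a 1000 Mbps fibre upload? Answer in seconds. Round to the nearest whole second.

20 seconds

Audio total: 448 + 640 = 1088 kbps = 1.088 Mbps.
Total bitrate: 8.888 Mbps.
File: 8.888 Mbps × 2280 s = 20264.6 Mb.
With 1% container overhead: ×1.01. → 20467.3 Mb.
At 1000 Mbps: 20467.3 / 1000 = 20.5 s ≈ 20.5 seconds.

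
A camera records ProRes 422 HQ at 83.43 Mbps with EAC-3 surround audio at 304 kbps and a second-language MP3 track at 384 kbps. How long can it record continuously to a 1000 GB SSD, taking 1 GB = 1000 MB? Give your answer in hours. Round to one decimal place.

26.4 hours

Audio total: 304 + 384 = 688 kbps = 0.688 Mbps.
Total bitrate: 83.43 + 0.688 = 84.118 Mbps.
Capacity: 1000 GB = 8,000,000 Mb.
Recording time: 8,000,000 / 84.118 = 95,104 s ≈ 26.4 hours.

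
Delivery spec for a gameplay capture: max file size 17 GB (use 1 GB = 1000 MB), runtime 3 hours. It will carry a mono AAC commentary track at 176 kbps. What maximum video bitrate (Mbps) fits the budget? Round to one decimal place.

Budget: 17 GB = 136000.0 Mb.
3 h = 10800 s
Total bitrate budget: 136000.0 Mb / 10800 s = 12.593 Mbps.
Audio: 176 kbps = 0.176 Mbps.
Video: 12.593 − 0.176 = 12.417 Mbps.

12.4 Mbps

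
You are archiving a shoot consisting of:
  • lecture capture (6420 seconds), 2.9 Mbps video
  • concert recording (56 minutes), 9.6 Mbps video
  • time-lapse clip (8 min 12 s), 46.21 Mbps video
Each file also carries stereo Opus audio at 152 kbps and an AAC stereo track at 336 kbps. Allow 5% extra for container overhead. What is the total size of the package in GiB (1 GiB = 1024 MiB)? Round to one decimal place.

Audio total: 152 + 336 = 488 kbps = 0.488 Mbps.
lecture capture: 3.388 Mbps × 6420 s × 1.05 = 22838.5 Mb
concert recording: 10.088 Mbps × 3360 s × 1.05 = 35590.5 Mb
time-lapse clip: 46.698 Mbps × 492 s × 1.05 = 24124.2 Mb
Total: 82553.2 Mb = 10319.1 MB.
= 9.610 GiB.

9.6 GiB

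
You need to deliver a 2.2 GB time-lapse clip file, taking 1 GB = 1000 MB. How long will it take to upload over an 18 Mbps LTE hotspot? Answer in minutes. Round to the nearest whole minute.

16 minutes

File: 2.2 GB = 17600.0 Mb.
At 18 Mbps: 17600.0 / 18 = 977.8 s ≈ 16.3 minutes.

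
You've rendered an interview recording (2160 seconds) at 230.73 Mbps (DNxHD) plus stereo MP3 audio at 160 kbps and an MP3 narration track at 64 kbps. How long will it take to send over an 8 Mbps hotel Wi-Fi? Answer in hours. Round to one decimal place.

Audio total: 160 + 64 = 224 kbps = 0.224 Mbps.
Total bitrate: 230.954 Mbps.
File: 230.954 Mbps × 2160 s = 498860.6 Mb.
At 8 Mbps: 498860.6 / 8 = 62357.6 s ≈ 17.3 hours.

17.3 hours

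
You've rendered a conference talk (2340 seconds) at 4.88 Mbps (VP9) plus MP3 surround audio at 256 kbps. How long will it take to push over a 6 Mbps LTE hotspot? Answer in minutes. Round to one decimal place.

Audio: 256 kbps = 0.256 Mbps.
Total bitrate: 5.136 Mbps.
File: 5.136 Mbps × 2340 s = 12018.2 Mb.
At 6 Mbps: 12018.2 / 6 = 2003.0 s ≈ 33.4 minutes.

33.4 minutes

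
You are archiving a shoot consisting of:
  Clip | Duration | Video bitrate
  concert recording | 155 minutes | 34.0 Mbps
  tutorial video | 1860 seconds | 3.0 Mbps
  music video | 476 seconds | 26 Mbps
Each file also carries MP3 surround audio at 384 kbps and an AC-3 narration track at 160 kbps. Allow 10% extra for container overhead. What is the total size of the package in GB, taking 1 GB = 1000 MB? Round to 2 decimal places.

46.82 GB

Audio total: 384 + 160 = 544 kbps = 0.544 Mbps.
concert recording: 34.544 Mbps × 9300 s × 1.10 = 353385.1 Mb
tutorial video: 3.544 Mbps × 1860 s × 1.10 = 7251.0 Mb
music video: 26.544 Mbps × 476 s × 1.10 = 13898.4 Mb
Total: 374534.6 Mb = 46816.8 MB.
= 46.82 GB.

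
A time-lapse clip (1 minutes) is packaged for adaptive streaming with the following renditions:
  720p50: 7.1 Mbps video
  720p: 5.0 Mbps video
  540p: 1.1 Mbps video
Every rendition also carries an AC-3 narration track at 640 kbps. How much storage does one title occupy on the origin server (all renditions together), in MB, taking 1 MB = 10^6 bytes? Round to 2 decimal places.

113.40 MB

Audio: 640 kbps = 0.640 Mbps.
Sum of rendition bitrates: (7.1+0.640) + (5.0+0.640) + (1.1+0.640) = 15.120 Mbps.
× 60 s = 907.2 Mb = 113.4 MB = 113.4 MB.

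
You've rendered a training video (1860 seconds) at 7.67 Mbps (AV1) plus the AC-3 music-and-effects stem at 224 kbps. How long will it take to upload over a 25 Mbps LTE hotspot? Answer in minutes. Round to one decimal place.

Audio: 224 kbps = 0.224 Mbps.
Total bitrate: 7.894 Mbps.
File: 7.894 Mbps × 1860 s = 14682.8 Mb.
At 25 Mbps: 14682.8 / 25 = 587.3 s ≈ 9.79 minutes.

9.8 minutes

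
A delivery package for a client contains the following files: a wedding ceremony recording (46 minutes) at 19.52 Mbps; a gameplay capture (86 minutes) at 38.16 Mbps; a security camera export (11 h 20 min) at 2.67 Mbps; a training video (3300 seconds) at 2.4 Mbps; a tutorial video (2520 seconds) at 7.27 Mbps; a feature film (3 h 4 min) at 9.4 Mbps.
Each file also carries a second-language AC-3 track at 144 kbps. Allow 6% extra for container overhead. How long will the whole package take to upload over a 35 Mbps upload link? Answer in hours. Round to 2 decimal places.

Audio: 144 kbps = 0.144 Mbps.
wedding ceremony recording: 19.664 Mbps × 2760 s × 1.06 = 57529.0 Mb
gameplay capture: 38.304 Mbps × 5160 s × 1.06 = 209507.6 Mb
security camera export: 2.814 Mbps × 40800 s × 1.06 = 121699.9 Mb
training video: 2.544 Mbps × 3300 s × 1.06 = 8898.9 Mb
tutorial video: 7.414 Mbps × 2520 s × 1.06 = 19804.3 Mb
feature film: 9.544 Mbps × 11040 s × 1.06 = 111687.7 Mb
Total: 529127.3 Mb = 66140.9 MB.
At 35 Mbps: 529127.3 / 35 = 15118 s ≈ 4.2 hours.

4.20 hours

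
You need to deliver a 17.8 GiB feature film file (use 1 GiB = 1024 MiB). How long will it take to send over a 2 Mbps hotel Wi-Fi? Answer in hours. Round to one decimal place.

21.2 hours

File: 17.8 GiB = 152900.8 Mb.
At 2 Mbps: 152900.8 / 2 = 76450.4 s ≈ 21.2 hours.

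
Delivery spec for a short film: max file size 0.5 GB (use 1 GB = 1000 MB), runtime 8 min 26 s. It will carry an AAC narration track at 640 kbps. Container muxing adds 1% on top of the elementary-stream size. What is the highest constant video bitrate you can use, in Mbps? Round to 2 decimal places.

7.19 Mbps

Budget: 0.5 GB = 4000.0 Mb.
Stream payload after overhead: 4000.0 / 1.01 = 3960.4 Mb.
8 min 26 s = 506 s
Total bitrate budget: 3960.4 Mb / 506 s = 7.827 Mbps.
Audio: 640 kbps = 0.640 Mbps.
Video: 7.827 − 0.640 = 7.187 Mbps.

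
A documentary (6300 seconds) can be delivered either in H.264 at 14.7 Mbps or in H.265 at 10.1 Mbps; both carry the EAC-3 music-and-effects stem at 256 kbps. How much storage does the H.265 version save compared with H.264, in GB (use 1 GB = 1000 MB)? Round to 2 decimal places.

3.62 GB

Audio: 256 kbps = 0.256 Mbps.
H.264: 14.956 Mbps × 6300 s = 94222.8 Mb = 11.778 GB.
H.265: 10.356 Mbps × 6300 s = 65242.8 Mb = 8.155 GB.
Saving: 11.778 − 8.155 = 3.623 GB.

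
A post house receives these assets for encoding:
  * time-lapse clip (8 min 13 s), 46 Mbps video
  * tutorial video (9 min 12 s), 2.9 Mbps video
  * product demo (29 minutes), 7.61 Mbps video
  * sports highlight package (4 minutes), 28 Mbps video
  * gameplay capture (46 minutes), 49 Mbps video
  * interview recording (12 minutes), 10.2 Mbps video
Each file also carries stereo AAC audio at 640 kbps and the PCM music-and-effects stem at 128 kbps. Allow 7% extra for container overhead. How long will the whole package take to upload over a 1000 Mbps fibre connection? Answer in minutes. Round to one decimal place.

3.4 minutes

Audio total: 640 + 128 = 768 kbps = 0.768 Mbps.
time-lapse clip: 46.768 Mbps × 493 s × 1.07 = 24670.6 Mb
tutorial video: 3.668 Mbps × 552 s × 1.07 = 2166.5 Mb
product demo: 8.378 Mbps × 1740 s × 1.07 = 15598.2 Mb
sports highlight package: 28.768 Mbps × 240 s × 1.07 = 7387.6 Mb
gameplay capture: 49.768 Mbps × 2760 s × 1.07 = 146974.9 Mb
interview recording: 10.968 Mbps × 720 s × 1.07 = 8449.7 Mb
Total: 205247.4 Mb = 25655.9 MB.
At 1000 Mbps: 205247.4 / 1000 = 205 s ≈ 3.42 minutes.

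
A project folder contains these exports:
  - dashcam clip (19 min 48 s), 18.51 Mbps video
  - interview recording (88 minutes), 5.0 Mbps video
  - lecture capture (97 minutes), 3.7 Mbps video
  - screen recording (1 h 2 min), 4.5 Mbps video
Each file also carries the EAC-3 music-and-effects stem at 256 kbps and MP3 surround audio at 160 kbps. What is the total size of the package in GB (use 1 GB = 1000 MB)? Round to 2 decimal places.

Audio total: 256 + 160 = 416 kbps = 0.416 Mbps.
dashcam clip: 18.926 Mbps × 1188 s = 22484.1 Mb
interview recording: 5.416 Mbps × 5280 s = 28596.5 Mb
lecture capture: 4.116 Mbps × 5820 s = 23955.1 Mb
screen recording: 4.916 Mbps × 3720 s = 18287.5 Mb
Total: 93323.2 Mb = 11665.4 MB.
= 11.67 GB.

11.67 GB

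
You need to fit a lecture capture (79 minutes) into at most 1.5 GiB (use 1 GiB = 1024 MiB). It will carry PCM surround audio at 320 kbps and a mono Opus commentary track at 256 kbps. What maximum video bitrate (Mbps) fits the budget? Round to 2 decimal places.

Budget: 1.5 GiB = 12884.9 Mb.
79 min = 4740 s
Total bitrate budget: 12884.9 Mb / 4740 s = 2.718 Mbps.
Audio total: 320 + 256 = 576 kbps = 0.576 Mbps.
Video: 2.718 − 0.576 = 2.142 Mbps.

2.14 Mbps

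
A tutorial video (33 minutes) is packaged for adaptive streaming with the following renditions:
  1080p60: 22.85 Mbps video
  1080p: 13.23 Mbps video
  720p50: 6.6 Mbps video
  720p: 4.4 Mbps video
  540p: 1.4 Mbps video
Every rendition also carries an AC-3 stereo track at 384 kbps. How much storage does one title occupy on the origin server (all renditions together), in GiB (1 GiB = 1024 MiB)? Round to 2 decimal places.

11.62 GiB

33 min = 1980 s
Audio: 384 kbps = 0.384 Mbps.
Sum of rendition bitrates: (22.85+0.384) + (13.23+0.384) + (6.6+0.384) + (4.4+0.384) + (1.4+0.384) = 50.400 Mbps.
× 1980 s = 99,792 Mb = 12,474 MB = 11.62 GiB.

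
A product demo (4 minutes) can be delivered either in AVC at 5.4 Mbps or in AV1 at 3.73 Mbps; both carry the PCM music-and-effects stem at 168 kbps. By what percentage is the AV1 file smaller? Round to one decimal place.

4 min = 240 s
Audio: 168 kbps = 0.168 Mbps.
AVC: 5.568 Mbps × 240 s = 1336.3 Mb = 159.302 MiB.
AV1: 3.898 Mbps × 240 s = 935.5 Mb = 111.523 MiB.
Reduction: (1 − 111.523/159.302) × 100 = 29.99%.

30.0%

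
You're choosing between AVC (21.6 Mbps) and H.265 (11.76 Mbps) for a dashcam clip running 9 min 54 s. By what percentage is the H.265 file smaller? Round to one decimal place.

45.6%

9 min 54 s = 594 s
AVC: 21.600 Mbps × 594 s = 12830.4 Mb = 1.604 GB.
H.265: 11.760 Mbps × 594 s = 6985.4 Mb = 0.873 GB.
Reduction: (1 − 0.873/1.604) × 100 = 45.56%.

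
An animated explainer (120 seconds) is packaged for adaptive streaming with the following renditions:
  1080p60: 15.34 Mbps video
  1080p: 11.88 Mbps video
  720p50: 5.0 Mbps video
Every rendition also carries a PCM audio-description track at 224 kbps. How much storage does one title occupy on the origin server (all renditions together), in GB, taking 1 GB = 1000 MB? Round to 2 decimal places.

0.49 GB

Audio: 224 kbps = 0.224 Mbps.
Sum of rendition bitrates: (15.34+0.224) + (11.88+0.224) + (5.0+0.224) = 32.892 Mbps.
× 120 s = 3,947 Mb = 493.4 MB = 0.4934 GB.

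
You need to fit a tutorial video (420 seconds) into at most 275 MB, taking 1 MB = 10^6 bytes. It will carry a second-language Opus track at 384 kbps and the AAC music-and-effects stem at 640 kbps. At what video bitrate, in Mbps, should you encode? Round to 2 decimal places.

4.21 Mbps

Budget: 275 MB = 2200.0 Mb.
Total bitrate budget: 2200.0 Mb / 420 s = 5.238 Mbps.
Audio total: 384 + 640 = 1024 kbps = 1.024 Mbps.
Video: 5.238 − 1.024 = 4.214 Mbps.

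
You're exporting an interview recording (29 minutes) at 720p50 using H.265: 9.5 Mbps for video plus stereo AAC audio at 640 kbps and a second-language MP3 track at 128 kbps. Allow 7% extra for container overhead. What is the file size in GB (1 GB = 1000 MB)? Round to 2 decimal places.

2.39 GB

29 min = 1740 s
Audio total: 640 + 128 = 768 kbps = 0.768 Mbps.
Total bitrate: 9.5 + 0.768 = 10.268 Mbps.
Stream data: 10.268 Mbps × 1740 s = 17866.3 Mb.
With 7% container overhead: ×1.07.
19,117 Mb ÷ 8 = 2,390 MB → 2.390 GB.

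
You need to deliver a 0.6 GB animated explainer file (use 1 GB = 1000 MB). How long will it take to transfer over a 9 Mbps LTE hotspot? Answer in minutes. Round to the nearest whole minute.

9 minutes

File: 0.6 GB = 4800.0 Mb.
At 9 Mbps: 4800.0 / 9 = 533.3 s ≈ 8.89 minutes.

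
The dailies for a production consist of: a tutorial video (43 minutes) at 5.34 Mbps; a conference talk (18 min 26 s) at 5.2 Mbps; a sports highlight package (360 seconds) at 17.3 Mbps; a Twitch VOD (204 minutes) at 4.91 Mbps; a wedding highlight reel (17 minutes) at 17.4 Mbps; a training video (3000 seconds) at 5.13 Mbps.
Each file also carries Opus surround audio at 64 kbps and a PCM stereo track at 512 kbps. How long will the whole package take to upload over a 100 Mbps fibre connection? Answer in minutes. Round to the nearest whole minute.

Audio total: 64 + 512 = 576 kbps = 0.576 Mbps.
tutorial video: 5.916 Mbps × 2580 s = 15263.3 Mb
conference talk: 5.776 Mbps × 1106 s = 6388.3 Mb
sports highlight package: 17.876 Mbps × 360 s = 6435.4 Mb
Twitch VOD: 5.486 Mbps × 12240 s = 67148.6 Mb
wedding highlight reel: 17.976 Mbps × 1020 s = 18335.5 Mb
training video: 5.706 Mbps × 3000 s = 17118.0 Mb
Total: 130689.1 Mb = 16336.1 MB.
At 100 Mbps: 130689.1 / 100 = 1307 s ≈ 21.8 minutes.

22 minutes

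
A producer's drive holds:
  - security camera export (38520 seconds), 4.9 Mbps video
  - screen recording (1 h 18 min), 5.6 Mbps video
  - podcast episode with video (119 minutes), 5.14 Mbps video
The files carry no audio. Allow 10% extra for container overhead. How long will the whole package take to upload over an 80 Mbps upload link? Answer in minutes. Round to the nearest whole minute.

58 minutes

security camera export: 4.900 Mbps × 38520 s × 1.10 = 207622.8 Mb
screen recording: 5.600 Mbps × 4680 s × 1.10 = 28828.8 Mb
podcast episode with video: 5.140 Mbps × 7140 s × 1.10 = 40369.6 Mb
Total: 276821.2 Mb = 34602.6 MB.
At 80 Mbps: 276821.2 / 80 = 3460 s ≈ 57.7 minutes.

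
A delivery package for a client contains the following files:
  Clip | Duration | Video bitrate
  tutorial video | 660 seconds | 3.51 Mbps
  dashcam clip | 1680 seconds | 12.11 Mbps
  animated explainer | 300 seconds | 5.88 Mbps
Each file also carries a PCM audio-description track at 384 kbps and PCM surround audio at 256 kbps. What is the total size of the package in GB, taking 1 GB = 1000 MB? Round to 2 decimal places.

Audio total: 384 + 256 = 640 kbps = 0.640 Mbps.
tutorial video: 4.150 Mbps × 660 s = 2739.0 Mb
dashcam clip: 12.750 Mbps × 1680 s = 21420.0 Mb
animated explainer: 6.520 Mbps × 300 s = 1956.0 Mb
Total: 26115.0 Mb = 3264.4 MB.
= 3.264 GB.

3.26 GB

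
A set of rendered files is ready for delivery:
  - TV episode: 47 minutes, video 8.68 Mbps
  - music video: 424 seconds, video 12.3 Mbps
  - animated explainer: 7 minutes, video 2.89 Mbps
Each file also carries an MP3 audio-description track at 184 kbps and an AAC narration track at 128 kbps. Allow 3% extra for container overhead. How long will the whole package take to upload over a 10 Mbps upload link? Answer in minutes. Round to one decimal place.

Audio total: 184 + 128 = 312 kbps = 0.312 Mbps.
TV episode: 8.992 Mbps × 2820 s × 1.03 = 26118.2 Mb
music video: 12.612 Mbps × 424 s × 1.03 = 5507.9 Mb
animated explainer: 3.202 Mbps × 420 s × 1.03 = 1385.2 Mb
Total: 33011.3 Mb = 4126.4 MB.
At 10 Mbps: 33011.3 / 10 = 3301 s ≈ 55 minutes.

55.0 minutes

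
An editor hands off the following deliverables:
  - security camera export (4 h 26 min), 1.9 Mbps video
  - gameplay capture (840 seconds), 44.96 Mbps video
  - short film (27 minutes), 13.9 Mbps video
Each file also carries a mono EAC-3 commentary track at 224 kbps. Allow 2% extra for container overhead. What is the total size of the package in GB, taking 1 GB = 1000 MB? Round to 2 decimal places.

Audio: 224 kbps = 0.224 Mbps.
security camera export: 2.124 Mbps × 15960 s × 1.02 = 34577.0 Mb
gameplay capture: 45.184 Mbps × 840 s × 1.02 = 38713.7 Mb
short film: 14.124 Mbps × 1620 s × 1.02 = 23338.5 Mb
Total: 96629.2 Mb = 12078.6 MB.
= 12.08 GB.

12.08 GB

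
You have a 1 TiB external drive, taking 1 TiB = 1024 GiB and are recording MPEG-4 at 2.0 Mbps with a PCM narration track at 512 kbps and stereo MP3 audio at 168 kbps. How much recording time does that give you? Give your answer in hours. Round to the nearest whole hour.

912 hours

Audio total: 512 + 168 = 680 kbps = 0.680 Mbps.
Total bitrate: 2.0 + 0.680 = 2.680 Mbps.
Capacity: 1 TiB = 8,796,093 Mb.
Recording time: 8,796,093 / 2.680 = 3,282,124 s ≈ 912 hours.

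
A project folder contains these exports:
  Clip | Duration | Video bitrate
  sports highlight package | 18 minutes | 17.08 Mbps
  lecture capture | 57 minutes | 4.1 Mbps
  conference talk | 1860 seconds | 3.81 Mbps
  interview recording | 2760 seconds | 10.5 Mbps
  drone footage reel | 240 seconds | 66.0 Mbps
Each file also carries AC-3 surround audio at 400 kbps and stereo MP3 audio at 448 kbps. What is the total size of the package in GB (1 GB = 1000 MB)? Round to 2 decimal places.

Audio total: 400 + 448 = 848 kbps = 0.848 Mbps.
sports highlight package: 17.928 Mbps × 1080 s = 19362.2 Mb
lecture capture: 4.948 Mbps × 3420 s = 16922.2 Mb
conference talk: 4.658 Mbps × 1860 s = 8663.9 Mb
interview recording: 11.348 Mbps × 2760 s = 31320.5 Mb
drone footage reel: 66.848 Mbps × 240 s = 16043.5 Mb
Total: 92312.3 Mb = 11539.0 MB.
= 11.54 GB.

11.54 GB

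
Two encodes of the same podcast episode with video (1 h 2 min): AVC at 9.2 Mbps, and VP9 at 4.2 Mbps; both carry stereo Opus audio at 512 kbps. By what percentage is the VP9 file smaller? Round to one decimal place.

1 h 2 min = 62 min = 3720 s
Audio: 512 kbps = 0.512 Mbps.
AVC: 9.712 Mbps × 3720 s = 36128.6 Mb = 4.206 GiB.
VP9: 4.712 Mbps × 3720 s = 17528.6 Mb = 2.041 GiB.
Reduction: (1 − 2.041/4.206) × 100 = 51.48%.

51.5%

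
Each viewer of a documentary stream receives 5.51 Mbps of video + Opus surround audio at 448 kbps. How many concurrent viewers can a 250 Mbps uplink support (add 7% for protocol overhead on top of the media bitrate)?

39

Audio: 448 kbps = 0.448 Mbps.
Per-viewer media rate: 5.958 Mbps.
On the wire with 7% overhead: 6.375 Mbps.
250 Mbps = 250.0 Mbps; 250.0 / 6.375 = 39.22 → 39 viewers.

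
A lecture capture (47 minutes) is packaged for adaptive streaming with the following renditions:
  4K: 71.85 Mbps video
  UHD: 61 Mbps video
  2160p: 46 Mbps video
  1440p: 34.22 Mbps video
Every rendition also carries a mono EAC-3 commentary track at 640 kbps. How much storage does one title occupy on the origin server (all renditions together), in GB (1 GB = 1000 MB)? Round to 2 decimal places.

47 min = 2820 s
Audio: 640 kbps = 0.640 Mbps.
Sum of rendition bitrates: (71.85+0.640) + (61+0.640) + (46+0.640) + (34.22+0.640) = 215.630 Mbps.
× 2820 s = 608,077 Mb = 76,010 MB = 76.01 GB.

76.01 GB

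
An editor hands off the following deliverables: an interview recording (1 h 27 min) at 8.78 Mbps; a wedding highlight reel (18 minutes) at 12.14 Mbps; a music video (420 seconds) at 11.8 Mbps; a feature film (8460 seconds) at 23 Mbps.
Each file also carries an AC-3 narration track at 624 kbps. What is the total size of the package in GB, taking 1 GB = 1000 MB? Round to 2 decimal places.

33.49 GB

Audio: 624 kbps = 0.624 Mbps.
interview recording: 9.404 Mbps × 5220 s = 49088.9 Mb
wedding highlight reel: 12.764 Mbps × 1080 s = 13785.1 Mb
music video: 12.424 Mbps × 420 s = 5218.1 Mb
feature film: 23.624 Mbps × 8460 s = 199859.0 Mb
Total: 267951.1 Mb = 33493.9 MB.
= 33.49 GB.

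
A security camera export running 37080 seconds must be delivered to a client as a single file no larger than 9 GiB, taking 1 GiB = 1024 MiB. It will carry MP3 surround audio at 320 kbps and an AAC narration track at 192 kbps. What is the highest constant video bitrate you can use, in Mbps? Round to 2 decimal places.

1.57 Mbps

Budget: 9 GiB = 77309.4 Mb.
Total bitrate budget: 77309.4 Mb / 37080 s = 2.085 Mbps.
Audio total: 320 + 192 = 512 kbps = 0.512 Mbps.
Video: 2.085 − 0.512 = 1.573 Mbps.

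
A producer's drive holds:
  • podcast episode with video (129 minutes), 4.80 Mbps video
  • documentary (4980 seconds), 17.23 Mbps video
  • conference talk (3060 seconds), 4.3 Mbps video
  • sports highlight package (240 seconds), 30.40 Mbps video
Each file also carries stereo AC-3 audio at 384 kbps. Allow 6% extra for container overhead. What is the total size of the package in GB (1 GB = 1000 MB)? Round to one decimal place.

Audio: 384 kbps = 0.384 Mbps.
podcast episode with video: 5.184 Mbps × 7740 s × 1.06 = 42531.6 Mb
documentary: 17.614 Mbps × 4980 s × 1.06 = 92980.8 Mb
conference talk: 4.684 Mbps × 3060 s × 1.06 = 15193.0 Mb
sports highlight package: 30.784 Mbps × 240 s × 1.06 = 7831.4 Mb
Total: 158536.9 Mb = 19817.1 MB.
= 19.82 GB.

19.8 GB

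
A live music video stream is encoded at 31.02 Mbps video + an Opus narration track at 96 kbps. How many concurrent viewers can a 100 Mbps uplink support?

3

Audio: 96 kbps = 0.096 Mbps.
Per-viewer media rate: 31.116 Mbps.
100 Mbps = 100.0 Mbps; 100.0 / 31.116 = 3.21 → 3 viewers.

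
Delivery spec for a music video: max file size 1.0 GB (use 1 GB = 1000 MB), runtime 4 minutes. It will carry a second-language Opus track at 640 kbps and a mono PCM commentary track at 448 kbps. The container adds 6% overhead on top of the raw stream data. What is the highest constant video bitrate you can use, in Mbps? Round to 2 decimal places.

Budget: 1.0 GB = 8000.0 Mb.
Stream payload after overhead: 8000.0 / 1.06 = 7547.2 Mb.
4 min = 240 s
Total bitrate budget: 7547.2 Mb / 240 s = 31.447 Mbps.
Audio total: 640 + 448 = 1088 kbps = 1.088 Mbps.
Video: 31.447 − 1.088 = 30.359 Mbps.

30.36 Mbps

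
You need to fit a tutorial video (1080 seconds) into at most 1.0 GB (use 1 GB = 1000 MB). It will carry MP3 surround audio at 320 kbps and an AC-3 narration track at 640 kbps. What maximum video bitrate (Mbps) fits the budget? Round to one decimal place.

Budget: 1.0 GB = 8000.0 Mb.
Total bitrate budget: 8000.0 Mb / 1080 s = 7.407 Mbps.
Audio total: 320 + 640 = 960 kbps = 0.960 Mbps.
Video: 7.407 − 0.960 = 6.447 Mbps.

6.4 Mbps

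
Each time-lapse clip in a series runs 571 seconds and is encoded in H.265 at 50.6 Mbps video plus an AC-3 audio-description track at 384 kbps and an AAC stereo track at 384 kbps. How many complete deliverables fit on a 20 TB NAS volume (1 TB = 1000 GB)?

Audio total: 384 + 384 = 768 kbps = 0.768 Mbps.
Total bitrate: 51.368 Mbps.
Per item: 51.368 Mbps × 571 s = 29,331 Mb = 3,666 MB.
Capacity: 20 TB = 160,000,000 Mb; 5454.96 items → 5454 complete.

5454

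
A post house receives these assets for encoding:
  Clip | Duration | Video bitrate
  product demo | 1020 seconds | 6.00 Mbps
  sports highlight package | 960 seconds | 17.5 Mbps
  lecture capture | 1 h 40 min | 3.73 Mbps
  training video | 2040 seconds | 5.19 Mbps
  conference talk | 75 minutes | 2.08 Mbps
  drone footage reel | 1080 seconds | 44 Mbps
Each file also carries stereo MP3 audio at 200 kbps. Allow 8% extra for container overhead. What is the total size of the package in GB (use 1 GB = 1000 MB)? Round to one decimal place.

Audio: 200 kbps = 0.200 Mbps.
product demo: 6.200 Mbps × 1020 s × 1.08 = 6829.9 Mb
sports highlight package: 17.700 Mbps × 960 s × 1.08 = 18351.4 Mb
lecture capture: 3.930 Mbps × 6000 s × 1.08 = 25466.4 Mb
training video: 5.390 Mbps × 2040 s × 1.08 = 11875.2 Mb
conference talk: 2.280 Mbps × 4500 s × 1.08 = 11080.8 Mb
drone footage reel: 44.200 Mbps × 1080 s × 1.08 = 51554.9 Mb
Total: 125158.6 Mb = 15644.8 MB.
= 15.64 GB.

15.6 GB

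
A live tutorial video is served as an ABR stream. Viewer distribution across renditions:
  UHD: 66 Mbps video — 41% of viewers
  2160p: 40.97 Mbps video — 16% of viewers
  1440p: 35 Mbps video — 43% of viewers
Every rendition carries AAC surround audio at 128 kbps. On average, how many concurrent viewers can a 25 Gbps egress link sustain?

512

Audio: 128 kbps = 0.128 Mbps.
Average per-viewer bitrate: 0.41×66.128 + 0.16×41.098 + 0.43×35.128 = 48.793 Mbps.
25 Gbps = 25,000 Mbps; 25,000 / 48.793 = 512.37 → 512.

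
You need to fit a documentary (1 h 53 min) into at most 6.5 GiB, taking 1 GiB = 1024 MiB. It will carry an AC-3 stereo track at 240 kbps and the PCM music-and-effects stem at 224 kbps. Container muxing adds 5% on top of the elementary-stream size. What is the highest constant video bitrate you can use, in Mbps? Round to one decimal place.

7.4 Mbps

Budget: 6.5 GiB = 55834.6 Mb.
Stream payload after overhead: 55834.6 / 1.05 = 53175.8 Mb.
1 h 53 min = 113 min = 6780 s
Total bitrate budget: 53175.8 Mb / 6780 s = 7.843 Mbps.
Audio total: 240 + 224 = 464 kbps = 0.464 Mbps.
Video: 7.843 − 0.464 = 7.379 Mbps.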